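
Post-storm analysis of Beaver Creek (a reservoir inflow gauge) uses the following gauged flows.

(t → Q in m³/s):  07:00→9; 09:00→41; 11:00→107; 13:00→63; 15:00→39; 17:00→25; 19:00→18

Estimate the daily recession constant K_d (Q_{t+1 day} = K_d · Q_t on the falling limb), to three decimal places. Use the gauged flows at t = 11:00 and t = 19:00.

Between t = 11:00 and t = 19:00 the flow falls from 107 to 18 m³/s over 4×2 h = 8 h.
Per-interval ratio K = (18/107)^(1/4) = 0.6404; K_d = K^(24/2) = 0.005.

K_d ≈ 0.005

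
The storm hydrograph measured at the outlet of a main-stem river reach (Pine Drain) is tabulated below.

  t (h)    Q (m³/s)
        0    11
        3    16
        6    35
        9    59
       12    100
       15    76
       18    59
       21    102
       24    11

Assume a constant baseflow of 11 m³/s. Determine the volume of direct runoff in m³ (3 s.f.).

V ≈ 4.00 × 10^6 m³

Direct-runoff ordinates (Q − Q_b): 0.0, 5.0, 24.0, 48.0, 89.0, 65.0, 48.0, 91.0, 0.0 m³/s.
ΣQ_DR = 370.0 m³/s.
With Δt = 3 h = 10800 s, V = ΣQ_DR · Δt = 370.0 × 10800 = 4.00 × 10^6 m³.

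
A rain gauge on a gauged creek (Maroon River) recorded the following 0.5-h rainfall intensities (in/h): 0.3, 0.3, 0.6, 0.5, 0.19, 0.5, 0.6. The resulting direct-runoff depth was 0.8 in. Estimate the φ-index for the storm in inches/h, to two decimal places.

Only the 6 blocks with intensity above φ contribute runoff: 0.3, 0.3, 0.6, 0.5, 0.5, 0.6 in/h.
Σ(I−φ)·Δt = d  ⇒  (0.3+0.3+0.6+0.5+0.5+0.6 − 6φ)·0.5 = 0.8
φ = (2.800 − 0.8/0.5) / 6 = 0.20 in/h.

φ ≈ 0.20 in/h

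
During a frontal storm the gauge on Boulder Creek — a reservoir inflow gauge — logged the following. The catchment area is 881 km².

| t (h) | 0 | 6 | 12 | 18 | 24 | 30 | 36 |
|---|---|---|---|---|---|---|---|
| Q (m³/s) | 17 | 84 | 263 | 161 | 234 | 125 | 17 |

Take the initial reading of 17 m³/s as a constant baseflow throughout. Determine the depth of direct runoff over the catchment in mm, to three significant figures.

Direct runoff: 0.0, 67.0, 246.0, 144.0, 217.0, 108.0, 0.0 m³/s; ΣQ_DR = 782.0 m³/s.
V = ΣQ_DR · Δt = 782.0 × 21600 s = 1.689 × 10^7 m³.
Over A = 881 km², depth = V / A = 19.2 mm.

d ≈ 19.2 mm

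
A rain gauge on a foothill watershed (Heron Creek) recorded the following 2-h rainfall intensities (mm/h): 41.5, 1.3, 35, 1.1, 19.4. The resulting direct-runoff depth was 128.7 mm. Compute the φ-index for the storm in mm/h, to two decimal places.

Only the 3 blocks with intensity above φ contribute runoff: 41.5, 35, 19.4 mm/h.
Σ(I−φ)·Δt = d  ⇒  (41.5+35+19.4 − 3φ)·2 = 128.7
φ = (95.90 − 128.7/2) / 3 = 10.52 mm/h.

φ ≈ 10.52 mm/h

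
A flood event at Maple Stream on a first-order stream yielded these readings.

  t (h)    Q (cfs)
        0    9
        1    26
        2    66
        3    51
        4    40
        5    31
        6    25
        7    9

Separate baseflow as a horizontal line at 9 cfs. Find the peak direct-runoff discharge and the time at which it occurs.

Subtracting baseflow gives direct-runoff ordinates: 0.0, 17.0, 57.0, 42.0, 31.0, 22.0, 16.0, 0.0 cfs.
The maximum is 57.0 cfs, occurring at the reading for t = 2 h.

Q_p = 57.0 cfs at t = 2 h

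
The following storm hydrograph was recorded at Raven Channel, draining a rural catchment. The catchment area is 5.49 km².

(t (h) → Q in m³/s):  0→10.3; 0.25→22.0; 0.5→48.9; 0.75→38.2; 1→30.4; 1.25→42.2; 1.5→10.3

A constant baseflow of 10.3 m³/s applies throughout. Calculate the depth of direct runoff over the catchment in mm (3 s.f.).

Direct runoff: 0.0, 11.7, 38.6, 27.9, 20.1, 31.9, 0.0 m³/s; ΣQ_DR = 130.2 m³/s.
V = ΣQ_DR · Δt = 130.2 × 900 s = 1.172 × 10^5 m³.
Over A = 5.49 km², depth = V / A = 21.3 mm.

d ≈ 21.3 mm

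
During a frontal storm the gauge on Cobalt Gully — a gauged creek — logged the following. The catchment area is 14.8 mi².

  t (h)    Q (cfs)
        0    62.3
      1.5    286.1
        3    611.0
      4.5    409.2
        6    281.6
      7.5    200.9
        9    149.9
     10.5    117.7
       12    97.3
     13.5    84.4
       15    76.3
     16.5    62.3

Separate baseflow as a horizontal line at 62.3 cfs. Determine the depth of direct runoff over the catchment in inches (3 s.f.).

d ≈ 0.266 in

Direct runoff: 0.0, 223.8, 548.7, 346.9, 219.3, 138.6, 87.6, 55.4, 35.0, 22.1, 14.0, 0.0 cfs; ΣQ_DR = 1691 cfs.
V = ΣQ_DR · Δt = 1691 × 5400 s = 9.134 × 10^6 ft³.
Over A = 14.8 mi², depth = V / A = 0.266 in.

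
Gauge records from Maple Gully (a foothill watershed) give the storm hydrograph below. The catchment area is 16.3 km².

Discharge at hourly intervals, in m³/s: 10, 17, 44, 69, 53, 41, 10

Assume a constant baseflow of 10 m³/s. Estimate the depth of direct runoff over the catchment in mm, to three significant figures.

d ≈ 38.4 mm

Direct runoff: 0.0, 7.0, 34.0, 59.0, 43.0, 31.0, 0.0 m³/s; ΣQ_DR = 174.0 m³/s.
V = ΣQ_DR · Δt = 174.0 × 3600 s = 6.264 × 10^5 m³.
Over A = 16.3 km², depth = V / A = 38.4 mm.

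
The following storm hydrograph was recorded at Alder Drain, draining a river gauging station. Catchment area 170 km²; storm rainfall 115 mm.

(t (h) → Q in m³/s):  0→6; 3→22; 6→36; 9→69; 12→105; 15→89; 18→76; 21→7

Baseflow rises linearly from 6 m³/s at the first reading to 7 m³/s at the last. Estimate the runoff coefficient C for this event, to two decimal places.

ΣQ_DR = 358.0 m³/s; V = ΣQ_DR·Δt = 3.866 × 10^6 m³.
Runoff depth d = V / A = 22.74 mm.
C = d / P = 22.74 / 115 = 0.20.

C ≈ 0.20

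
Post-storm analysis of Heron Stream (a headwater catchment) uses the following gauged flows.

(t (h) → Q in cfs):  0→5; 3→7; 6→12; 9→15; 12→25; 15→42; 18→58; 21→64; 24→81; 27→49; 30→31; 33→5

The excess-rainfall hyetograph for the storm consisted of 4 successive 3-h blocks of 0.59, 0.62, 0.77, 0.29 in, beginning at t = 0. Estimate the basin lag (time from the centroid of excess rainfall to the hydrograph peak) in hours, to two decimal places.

Centroid of excess rainfall: t_c = Σ P_i·t̄_i / ΣP_i = 5.5044 h (block centres at 1.5, 4.5, 7.5, 10.5 h).
Hydrograph peak occurs at t = 24 h, so basin lag t_L = 24 − 5.5044 = 18.50 h.

t_L ≈ 18.50 h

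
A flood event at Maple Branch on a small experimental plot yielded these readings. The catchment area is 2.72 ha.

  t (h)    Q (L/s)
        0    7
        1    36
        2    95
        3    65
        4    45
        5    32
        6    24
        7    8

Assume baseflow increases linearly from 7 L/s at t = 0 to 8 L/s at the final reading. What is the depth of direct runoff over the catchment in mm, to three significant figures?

d ≈ 33.4 mm

Direct runoff: 0.00, 28.86, 87.71, 57.57, 37.43, 24.29, 16.14, 0.00 L/s; ΣQ_DR = 252.0 L/s.
V = ΣQ_DR · Δt = 252.0 × 3600 s = 9.072 × 10^5 L.
Over A = 2.72 ha, depth = V / A = 33.4 mm.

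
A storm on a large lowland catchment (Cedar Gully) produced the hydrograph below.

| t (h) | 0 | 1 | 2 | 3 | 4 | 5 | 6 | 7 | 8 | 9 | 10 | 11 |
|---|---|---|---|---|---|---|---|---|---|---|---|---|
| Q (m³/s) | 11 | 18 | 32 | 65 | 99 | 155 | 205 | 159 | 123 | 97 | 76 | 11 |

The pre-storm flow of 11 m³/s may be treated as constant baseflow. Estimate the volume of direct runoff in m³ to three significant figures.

Direct-runoff ordinates (Q − Q_b): 0.0, 7.0, 21.0, 54.0, 88.0, 144.0, 194.0, 148.0, 112.0, 86.0, 65.0, 0.0 m³/s.
ΣQ_DR = 919.0 m³/s.
With Δt = 1 h = 3600 s, V = ΣQ_DR · Δt = 919.0 × 3600 = 3.31 × 10^6 m³.

V ≈ 3.31 × 10^6 m³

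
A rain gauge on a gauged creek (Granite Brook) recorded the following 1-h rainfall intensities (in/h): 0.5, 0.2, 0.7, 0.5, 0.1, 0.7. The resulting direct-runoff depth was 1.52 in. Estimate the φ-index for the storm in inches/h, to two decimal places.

Only the 4 blocks with intensity above φ contribute runoff: 0.5, 0.7, 0.5, 0.7 in/h.
Σ(I−φ)·Δt = d  ⇒  (0.5+0.7+0.5+0.7 − 4φ)·1 = 1.52
φ = (2.400 − 1.52/1) / 4 = 0.22 in/h.

φ ≈ 0.22 in/h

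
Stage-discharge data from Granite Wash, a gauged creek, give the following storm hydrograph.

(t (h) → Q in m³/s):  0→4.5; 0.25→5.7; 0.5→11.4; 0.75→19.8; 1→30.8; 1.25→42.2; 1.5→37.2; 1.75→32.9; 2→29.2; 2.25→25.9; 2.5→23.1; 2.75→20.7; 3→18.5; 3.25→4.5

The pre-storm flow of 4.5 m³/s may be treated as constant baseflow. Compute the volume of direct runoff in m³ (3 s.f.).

V ≈ 2.19 × 10^5 m³

Direct-runoff ordinates (Q − Q_b): 0.0, 1.2, 6.9, 15.3, 26.3, 37.7, 32.7, 28.4, 24.7, 21.4, 18.6, 16.2, 14.0, 0.0 m³/s.
ΣQ_DR = 243.4 m³/s.
With Δt = 0.25 h = 900 s, V = ΣQ_DR · Δt = 243.4 × 900 = 2.19 × 10^5 m³.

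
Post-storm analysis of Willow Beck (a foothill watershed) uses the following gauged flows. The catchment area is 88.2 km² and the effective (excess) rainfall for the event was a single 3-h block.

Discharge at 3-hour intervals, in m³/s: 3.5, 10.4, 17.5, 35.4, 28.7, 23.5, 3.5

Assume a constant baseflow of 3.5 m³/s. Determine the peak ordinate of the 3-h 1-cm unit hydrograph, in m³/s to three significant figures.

Direct runoff: 0.0, 6.9, 14.0, 31.9, 25.2, 20.0, 0.0 m³/s; ΣQ_DR = 98.00 m³/s, peak = 31.9 m³/s.
Runoff depth d = ΣQ_DR·Δt / A = 98.00 × 10800 / (88.2 km²) = 12.00 mm.
The 1-cm UH is the DRH scaled by (10 mm)/d, so U_p = 31.9 × 10/12.00 = 26.6 m³/s.

U_p ≈ 26.6 m³/s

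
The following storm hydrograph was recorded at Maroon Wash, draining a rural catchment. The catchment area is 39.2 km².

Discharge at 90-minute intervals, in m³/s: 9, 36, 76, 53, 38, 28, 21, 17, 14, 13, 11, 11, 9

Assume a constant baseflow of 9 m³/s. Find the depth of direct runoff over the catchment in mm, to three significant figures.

Direct runoff: 0.0, 27.0, 67.0, 44.0, 29.0, 19.0, 12.0, 8.0, 5.0, 4.0, 2.0, 2.0, 0.0 m³/s; ΣQ_DR = 219.0 m³/s.
V = ΣQ_DR · Δt = 219.0 × 5400 s = 1.183 × 10^6 m³.
Over A = 39.2 km², depth = V / A = 30.2 mm.

d ≈ 30.2 mm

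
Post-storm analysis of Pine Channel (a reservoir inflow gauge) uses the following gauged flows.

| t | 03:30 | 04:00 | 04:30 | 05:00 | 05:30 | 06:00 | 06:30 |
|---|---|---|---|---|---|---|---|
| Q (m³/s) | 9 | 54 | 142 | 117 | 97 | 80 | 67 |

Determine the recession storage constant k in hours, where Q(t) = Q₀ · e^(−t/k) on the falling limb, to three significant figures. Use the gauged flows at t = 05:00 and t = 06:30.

k ≈ 2.69 h

On the falling limb, Q drops from 117 to 67 m³/s between t = 05:00 and t = 06:30 (Δt = 1.5 h).
k = −Δt / ln(Q₂/Q₁) = −1.5 / ln(67/117) = 2.69 h.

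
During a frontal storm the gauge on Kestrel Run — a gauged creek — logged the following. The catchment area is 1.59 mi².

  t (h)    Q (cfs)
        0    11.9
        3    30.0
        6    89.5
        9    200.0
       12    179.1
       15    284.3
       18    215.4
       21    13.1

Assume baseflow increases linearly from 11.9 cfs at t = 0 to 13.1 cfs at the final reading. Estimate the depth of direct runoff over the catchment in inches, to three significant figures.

d ≈ 2.70 in

Direct runoff: 0.00, 17.93, 77.26, 187.59, 166.51, 271.54, 202.47, 0.00 cfs; ΣQ_DR = 923.3 cfs.
V = ΣQ_DR · Δt = 923.3 × 10800 s = 9.972 × 10^6 ft³.
Over A = 1.59 mi², depth = V / A = 2.70 in.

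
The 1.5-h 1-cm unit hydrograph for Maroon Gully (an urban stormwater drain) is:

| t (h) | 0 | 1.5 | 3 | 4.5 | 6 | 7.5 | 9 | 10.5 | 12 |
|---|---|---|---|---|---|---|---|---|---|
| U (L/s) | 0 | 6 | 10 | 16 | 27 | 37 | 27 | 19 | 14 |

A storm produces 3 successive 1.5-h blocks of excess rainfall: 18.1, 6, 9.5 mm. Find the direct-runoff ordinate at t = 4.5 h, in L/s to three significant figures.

By discrete convolution, Q_j = Σ (P_i / 10 mm) · U_{j−i}.
At t = 4.5 h (j=3): Q = (18.1/10)·16 + (6/10)·10 + (9.5/10)·6 = 40.7 L/s.

Q ≈ 40.7 L/s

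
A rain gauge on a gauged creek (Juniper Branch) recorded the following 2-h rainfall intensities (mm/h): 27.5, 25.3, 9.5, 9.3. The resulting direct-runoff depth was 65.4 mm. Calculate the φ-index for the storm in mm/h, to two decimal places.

Only the 2 blocks with intensity above φ contribute runoff: 27.5, 25.3 mm/h.
Σ(I−φ)·Δt = d  ⇒  (27.5+25.3 − 2φ)·2 = 65.4
φ = (52.80 − 65.4/2) / 2 = 10.05 mm/h.

φ ≈ 10.05 mm/h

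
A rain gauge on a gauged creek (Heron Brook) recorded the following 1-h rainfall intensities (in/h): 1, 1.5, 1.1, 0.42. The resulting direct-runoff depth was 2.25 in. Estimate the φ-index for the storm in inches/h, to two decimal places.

Only the 3 blocks with intensity above φ contribute runoff: 1, 1.5, 1.1 in/h.
Σ(I−φ)·Δt = d  ⇒  (1+1.5+1.1 − 3φ)·1 = 2.25
φ = (3.600 − 2.25/1) / 3 = 0.45 in/h.

φ ≈ 0.45 in/h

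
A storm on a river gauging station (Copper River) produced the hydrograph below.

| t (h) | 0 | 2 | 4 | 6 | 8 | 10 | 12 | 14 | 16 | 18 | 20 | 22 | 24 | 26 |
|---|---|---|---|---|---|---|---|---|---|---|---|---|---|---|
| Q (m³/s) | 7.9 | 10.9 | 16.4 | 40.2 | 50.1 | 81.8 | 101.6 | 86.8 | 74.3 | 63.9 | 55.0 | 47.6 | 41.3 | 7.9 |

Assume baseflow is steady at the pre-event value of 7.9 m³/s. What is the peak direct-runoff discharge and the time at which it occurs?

Q_p = 93.7 m³/s at t = 12 h

Subtracting baseflow gives direct-runoff ordinates: 0.0, 3.0, 8.5, 32.3, 42.2, 73.9, 93.7, 78.9, 66.4, 56.0, 47.1, 39.7, 33.4, 0.0 m³/s.
The maximum is 93.7 m³/s, occurring at the reading for t = 12 h.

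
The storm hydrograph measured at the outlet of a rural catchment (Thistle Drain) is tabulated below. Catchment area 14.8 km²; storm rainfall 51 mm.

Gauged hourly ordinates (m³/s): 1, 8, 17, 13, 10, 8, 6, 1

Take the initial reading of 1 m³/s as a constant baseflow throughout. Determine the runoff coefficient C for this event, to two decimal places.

ΣQ_DR = 56.00 m³/s; V = ΣQ_DR·Δt = 2.016 × 10^5 m³.
Runoff depth d = V / A = 13.62 mm.
C = d / P = 13.62 / 51 = 0.27.

C ≈ 0.27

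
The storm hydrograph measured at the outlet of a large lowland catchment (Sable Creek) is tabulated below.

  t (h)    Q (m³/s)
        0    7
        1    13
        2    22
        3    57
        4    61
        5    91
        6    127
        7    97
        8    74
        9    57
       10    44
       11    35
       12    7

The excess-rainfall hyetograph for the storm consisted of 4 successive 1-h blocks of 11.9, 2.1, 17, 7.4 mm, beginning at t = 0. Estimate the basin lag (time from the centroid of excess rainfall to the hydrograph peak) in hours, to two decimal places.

t_L ≈ 3.98 h

Centroid of excess rainfall: t_c = Σ P_i·t̄_i / ΣP_i = 2.0182 h (block centres at 0.5, 1.5, 2.5, 3.5 h).
Hydrograph peak occurs at t = 6 h, so basin lag t_L = 6 − 2.0182 = 3.98 h.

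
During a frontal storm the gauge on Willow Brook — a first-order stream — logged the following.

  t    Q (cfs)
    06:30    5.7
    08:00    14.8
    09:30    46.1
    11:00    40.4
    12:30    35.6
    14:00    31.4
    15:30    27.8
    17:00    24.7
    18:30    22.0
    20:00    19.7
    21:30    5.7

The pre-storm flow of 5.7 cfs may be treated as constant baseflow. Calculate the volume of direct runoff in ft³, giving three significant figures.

Direct-runoff ordinates (Q − Q_b): 0.0, 9.1, 40.4, 34.7, 29.9, 25.7, 22.1, 19.0, 16.3, 14.0, 0.0 cfs.
ΣQ_DR = 211.2 cfs.
With Δt = 1.5 h = 5400 s, V = ΣQ_DR · Δt = 211.2 × 5400 = 1.14 × 10^6 ft³.

V ≈ 1.14 × 10^6 ft³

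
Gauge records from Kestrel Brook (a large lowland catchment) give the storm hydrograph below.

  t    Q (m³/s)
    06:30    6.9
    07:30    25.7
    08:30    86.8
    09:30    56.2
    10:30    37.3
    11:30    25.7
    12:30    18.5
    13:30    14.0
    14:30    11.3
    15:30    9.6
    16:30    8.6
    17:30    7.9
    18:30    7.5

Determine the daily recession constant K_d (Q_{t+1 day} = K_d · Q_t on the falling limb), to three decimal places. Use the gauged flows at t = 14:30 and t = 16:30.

Between t = 14:30 and t = 16:30 the flow falls from 11.3 to 8.6 m³/s over 2×1 h = 2 h.
Per-interval ratio K = (8.6/11.3)^(1/2) = 0.8724; K_d = K^(24/1) = 0.038.

K_d ≈ 0.038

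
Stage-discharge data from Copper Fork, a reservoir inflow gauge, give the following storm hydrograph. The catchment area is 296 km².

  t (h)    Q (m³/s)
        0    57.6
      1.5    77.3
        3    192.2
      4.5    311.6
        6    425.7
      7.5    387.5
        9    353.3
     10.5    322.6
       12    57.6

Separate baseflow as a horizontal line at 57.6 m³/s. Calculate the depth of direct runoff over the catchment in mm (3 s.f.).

Direct runoff: 0.0, 19.7, 134.6, 254.0, 368.1, 329.9, 295.7, 265.0, 0.0 m³/s; ΣQ_DR = 1667 m³/s.
V = ΣQ_DR · Δt = 1667 × 5400 s = 9.002 × 10^6 m³.
Over A = 296 km², depth = V / A = 30.4 mm.

d ≈ 30.4 mm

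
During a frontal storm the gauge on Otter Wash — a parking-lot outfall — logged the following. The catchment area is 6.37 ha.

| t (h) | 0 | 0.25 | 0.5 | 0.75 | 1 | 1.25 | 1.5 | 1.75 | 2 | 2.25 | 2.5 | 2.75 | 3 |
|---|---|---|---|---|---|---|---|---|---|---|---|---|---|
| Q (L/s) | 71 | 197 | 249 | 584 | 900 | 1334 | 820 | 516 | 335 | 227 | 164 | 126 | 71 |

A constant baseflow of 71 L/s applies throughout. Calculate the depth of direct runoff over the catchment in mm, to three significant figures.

d ≈ 66.0 mm

Direct runoff: 0.0, 126.0, 178.0, 513.0, 829.0, 1263.0, 749.0, 445.0, 264.0, 156.0, 93.0, 55.0, 0.0 L/s; ΣQ_DR = 4671 L/s.
V = ΣQ_DR · Δt = 4671 × 900 s = 4.204 × 10^6 L.
Over A = 6.37 ha, depth = V / A = 66.0 mm.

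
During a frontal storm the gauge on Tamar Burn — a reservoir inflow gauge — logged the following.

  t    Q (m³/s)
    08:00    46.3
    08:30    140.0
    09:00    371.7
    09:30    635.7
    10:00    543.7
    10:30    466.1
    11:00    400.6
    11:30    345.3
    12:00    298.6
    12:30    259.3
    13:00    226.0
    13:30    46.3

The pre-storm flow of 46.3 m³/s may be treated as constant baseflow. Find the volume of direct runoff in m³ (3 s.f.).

Direct-runoff ordinates (Q − Q_b): 0.0, 93.7, 325.4, 589.4, 497.4, 419.8, 354.3, 299.0, 252.3, 213.0, 179.7, 0.0 m³/s.
ΣQ_DR = 3224 m³/s.
With Δt = 0.5 h = 1800 s, V = ΣQ_DR · Δt = 3224 × 1800 = 5.80 × 10^6 m³.

V ≈ 5.80 × 10^6 m³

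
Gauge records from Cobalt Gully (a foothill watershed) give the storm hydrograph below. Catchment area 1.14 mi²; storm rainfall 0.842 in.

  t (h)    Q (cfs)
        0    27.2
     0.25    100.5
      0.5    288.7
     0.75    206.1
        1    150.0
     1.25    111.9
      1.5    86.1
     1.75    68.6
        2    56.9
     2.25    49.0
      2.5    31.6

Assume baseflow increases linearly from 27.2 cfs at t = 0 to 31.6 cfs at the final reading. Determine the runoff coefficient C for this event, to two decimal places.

C ≈ 0.34

ΣQ_DR = 853.2 cfs; V = ΣQ_DR·Δt = 7.679 × 10^5 ft³.
Runoff depth d = V / A = 0.2899 in.
C = d / P = 0.2899 / 0.842 = 0.34.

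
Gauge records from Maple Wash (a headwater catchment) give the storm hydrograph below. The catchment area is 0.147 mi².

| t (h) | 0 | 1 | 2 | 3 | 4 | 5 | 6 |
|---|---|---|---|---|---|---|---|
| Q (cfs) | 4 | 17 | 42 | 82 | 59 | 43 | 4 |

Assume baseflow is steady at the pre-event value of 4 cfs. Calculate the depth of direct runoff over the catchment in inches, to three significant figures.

d ≈ 2.35 in

Direct runoff: 0.0, 13.0, 38.0, 78.0, 55.0, 39.0, 0.0 cfs; ΣQ_DR = 223.0 cfs.
V = ΣQ_DR · Δt = 223.0 × 3600 s = 8.028 × 10^5 ft³.
Over A = 0.147 mi², depth = V / A = 2.35 in.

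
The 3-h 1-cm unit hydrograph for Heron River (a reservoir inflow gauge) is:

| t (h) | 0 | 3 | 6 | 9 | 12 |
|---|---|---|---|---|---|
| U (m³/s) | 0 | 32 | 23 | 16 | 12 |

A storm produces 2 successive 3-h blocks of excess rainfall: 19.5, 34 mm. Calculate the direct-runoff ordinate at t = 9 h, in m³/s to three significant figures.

By discrete convolution, Q_j = Σ (P_i / 10 mm) · U_{j−i}.
At t = 9 h (j=3): Q = (19.5/10)·16 + (34/10)·23 = 109 m³/s.

Q ≈ 109 m³/s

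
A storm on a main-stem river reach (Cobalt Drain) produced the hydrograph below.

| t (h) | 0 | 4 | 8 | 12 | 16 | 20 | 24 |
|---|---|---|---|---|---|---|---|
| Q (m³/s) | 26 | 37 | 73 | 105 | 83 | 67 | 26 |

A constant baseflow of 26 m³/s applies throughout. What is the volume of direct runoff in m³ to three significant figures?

V ≈ 3.38 × 10^6 m³

Direct-runoff ordinates (Q − Q_b): 0.0, 11.0, 47.0, 79.0, 57.0, 41.0, 0.0 m³/s.
ΣQ_DR = 235.0 m³/s.
With Δt = 4 h = 14400 s, V = ΣQ_DR · Δt = 235.0 × 14400 = 3.38 × 10^6 m³.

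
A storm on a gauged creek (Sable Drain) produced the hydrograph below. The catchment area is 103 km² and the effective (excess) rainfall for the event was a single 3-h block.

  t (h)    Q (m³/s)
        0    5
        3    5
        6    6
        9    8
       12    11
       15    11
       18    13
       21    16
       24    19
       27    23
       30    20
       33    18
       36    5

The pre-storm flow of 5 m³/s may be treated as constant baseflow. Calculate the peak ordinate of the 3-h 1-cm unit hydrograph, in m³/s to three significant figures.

Direct runoff: 0.0, 0.0, 1.0, 3.0, 6.0, 6.0, 8.0, 11.0, 14.0, 18.0, 15.0, 13.0, 0.0 m³/s; ΣQ_DR = 95.00 m³/s, peak = 18.0 m³/s.
Runoff depth d = ΣQ_DR·Δt / A = 95.00 × 10800 / (103 km²) = 9.961 mm.
The 1-cm UH is the DRH scaled by (10 mm)/d, so U_p = 18.0 × 10/9.961 = 18.1 m³/s.

U_p ≈ 18.1 m³/s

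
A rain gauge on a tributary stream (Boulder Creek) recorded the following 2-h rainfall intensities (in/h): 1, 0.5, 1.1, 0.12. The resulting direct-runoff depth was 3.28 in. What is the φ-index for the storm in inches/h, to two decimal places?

φ ≈ 0.32 in/h

Only the 3 blocks with intensity above φ contribute runoff: 1, 0.5, 1.1 in/h.
Σ(I−φ)·Δt = d  ⇒  (1+0.5+1.1 − 3φ)·2 = 3.28
φ = (2.600 − 3.28/2) / 3 = 0.32 in/h.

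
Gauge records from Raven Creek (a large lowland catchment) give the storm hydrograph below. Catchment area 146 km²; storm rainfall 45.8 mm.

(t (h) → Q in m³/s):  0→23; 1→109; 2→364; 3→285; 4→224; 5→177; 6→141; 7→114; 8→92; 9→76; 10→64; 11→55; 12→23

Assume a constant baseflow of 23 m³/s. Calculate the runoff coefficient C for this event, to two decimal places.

ΣQ_DR = 1448 m³/s; V = ΣQ_DR·Δt = 5.213 × 10^6 m³.
Runoff depth d = V / A = 35.70 mm.
C = d / P = 35.70 / 45.8 = 0.78.

C ≈ 0.78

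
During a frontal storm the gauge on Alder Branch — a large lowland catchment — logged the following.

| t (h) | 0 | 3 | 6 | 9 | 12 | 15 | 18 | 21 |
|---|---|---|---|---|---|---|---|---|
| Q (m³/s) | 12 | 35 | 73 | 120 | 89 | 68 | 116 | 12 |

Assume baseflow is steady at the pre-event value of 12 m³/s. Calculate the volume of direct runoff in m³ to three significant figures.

V ≈ 4.63 × 10^6 m³

Direct-runoff ordinates (Q − Q_b): 0.0, 23.0, 61.0, 108.0, 77.0, 56.0, 104.0, 0.0 m³/s.
ΣQ_DR = 429.0 m³/s.
With Δt = 3 h = 10800 s, V = ΣQ_DR · Δt = 429.0 × 10800 = 4.63 × 10^6 m³.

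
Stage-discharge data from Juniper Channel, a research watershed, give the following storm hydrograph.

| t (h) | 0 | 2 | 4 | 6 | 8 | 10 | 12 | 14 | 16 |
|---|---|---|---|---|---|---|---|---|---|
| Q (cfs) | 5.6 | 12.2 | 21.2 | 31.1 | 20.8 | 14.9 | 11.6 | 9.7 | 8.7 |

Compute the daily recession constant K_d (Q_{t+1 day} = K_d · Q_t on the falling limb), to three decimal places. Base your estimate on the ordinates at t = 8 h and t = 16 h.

Between t = 8 h and t = 16 h the flow falls from 20.8 to 8.7 cfs over 4×2 h = 8 h.
Per-interval ratio K = (8.7/20.8)^(1/4) = 0.8042; K_d = K^(24/2) = 0.073.

K_d ≈ 0.073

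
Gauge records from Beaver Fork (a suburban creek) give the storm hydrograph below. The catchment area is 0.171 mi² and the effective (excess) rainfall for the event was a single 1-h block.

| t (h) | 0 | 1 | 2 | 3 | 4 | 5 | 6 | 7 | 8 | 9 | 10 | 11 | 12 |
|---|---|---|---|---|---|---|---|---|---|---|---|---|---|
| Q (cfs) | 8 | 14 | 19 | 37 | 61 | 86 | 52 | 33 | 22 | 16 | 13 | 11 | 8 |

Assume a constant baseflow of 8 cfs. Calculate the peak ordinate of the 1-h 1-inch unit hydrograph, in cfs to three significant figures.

U_p ≈ 31.2 cfs

Direct runoff: 0.0, 6.0, 11.0, 29.0, 53.0, 78.0, 44.0, 25.0, 14.0, 8.0, 5.0, 3.0, 0.0 cfs; ΣQ_DR = 276.0 cfs, peak = 78.0 cfs.
Runoff depth d = ΣQ_DR·Δt / A = 276.0 × 3600 / (0.171 mi²) = 2.501 in.
The 1-inch UH is the DRH scaled by (1 in)/d, so U_p = 78.0 × 1/2.501 = 31.2 cfs.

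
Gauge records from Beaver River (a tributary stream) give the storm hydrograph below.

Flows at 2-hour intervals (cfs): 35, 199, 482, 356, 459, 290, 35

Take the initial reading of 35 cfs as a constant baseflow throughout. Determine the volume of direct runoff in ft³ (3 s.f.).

Direct-runoff ordinates (Q − Q_b): 0.0, 164.0, 447.0, 321.0, 424.0, 255.0, 0.0 cfs.
ΣQ_DR = 1611 cfs.
With Δt = 2 h = 7200 s, V = ΣQ_DR · Δt = 1611 × 7200 = 1.16 × 10^7 ft³.

V ≈ 1.16 × 10^7 ft³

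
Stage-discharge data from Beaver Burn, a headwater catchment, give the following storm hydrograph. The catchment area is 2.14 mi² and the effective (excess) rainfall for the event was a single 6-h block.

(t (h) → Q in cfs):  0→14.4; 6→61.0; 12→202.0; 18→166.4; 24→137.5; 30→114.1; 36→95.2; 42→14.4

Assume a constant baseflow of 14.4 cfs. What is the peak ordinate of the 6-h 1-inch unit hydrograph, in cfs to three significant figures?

U_p ≈ 62.6 cfs

Direct runoff: 0.0, 46.6, 187.6, 152.0, 123.1, 99.7, 80.8, 0.0 cfs; ΣQ_DR = 689.8 cfs, peak = 187.6 cfs.
Runoff depth d = ΣQ_DR·Δt / A = 689.8 × 21600 / (2.14 mi²) = 2.997 in.
The 1-inch UH is the DRH scaled by (1 in)/d, so U_p = 187.6 × 1/2.997 = 62.6 cfs.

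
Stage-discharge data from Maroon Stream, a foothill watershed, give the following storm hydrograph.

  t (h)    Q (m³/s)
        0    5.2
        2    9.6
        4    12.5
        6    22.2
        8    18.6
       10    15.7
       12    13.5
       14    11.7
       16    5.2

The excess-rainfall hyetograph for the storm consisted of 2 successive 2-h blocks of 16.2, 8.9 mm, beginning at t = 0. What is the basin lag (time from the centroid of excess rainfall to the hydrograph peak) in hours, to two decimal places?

Centroid of excess rainfall: t_c = Σ P_i·t̄_i / ΣP_i = 1.7092 h (block centres at 1, 3 h).
Hydrograph peak occurs at t = 6 h, so basin lag t_L = 6 − 1.7092 = 4.29 h.

t_L ≈ 4.29 h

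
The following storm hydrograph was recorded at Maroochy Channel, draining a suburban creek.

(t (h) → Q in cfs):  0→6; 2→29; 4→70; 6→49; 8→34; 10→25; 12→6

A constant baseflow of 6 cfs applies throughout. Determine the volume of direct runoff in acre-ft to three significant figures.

V ≈ 29.3 acre-ft

Direct-runoff ordinates (Q − Q_b): 0.0, 23.0, 64.0, 43.0, 28.0, 19.0, 0.0 cfs.
ΣQ_DR = 177.0 cfs.
With Δt = 2 h = 7200 s, V = ΣQ_DR · Δt = 177.0 × 7200 = 1.27 × 10^6 ft³ = 29.3 acre-ft.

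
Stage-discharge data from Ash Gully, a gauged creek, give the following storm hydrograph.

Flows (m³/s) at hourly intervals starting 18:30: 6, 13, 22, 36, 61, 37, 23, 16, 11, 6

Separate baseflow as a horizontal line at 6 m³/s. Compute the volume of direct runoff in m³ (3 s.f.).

V ≈ 6.16 × 10^5 m³

Direct-runoff ordinates (Q − Q_b): 0.0, 7.0, 16.0, 30.0, 55.0, 31.0, 17.0, 10.0, 5.0, 0.0 m³/s.
ΣQ_DR = 171.0 m³/s.
With Δt = 1 h = 3600 s, V = ΣQ_DR · Δt = 171.0 × 3600 = 6.16 × 10^5 m³.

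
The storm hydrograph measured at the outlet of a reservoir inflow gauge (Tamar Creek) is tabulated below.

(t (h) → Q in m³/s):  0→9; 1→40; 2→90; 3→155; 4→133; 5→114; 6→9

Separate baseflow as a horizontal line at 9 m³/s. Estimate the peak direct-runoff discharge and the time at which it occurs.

Q_p = 146.0 m³/s at t = 3 h

Subtracting baseflow gives direct-runoff ordinates: 0.0, 31.0, 81.0, 146.0, 124.0, 105.0, 0.0 m³/s.
The maximum is 146.0 m³/s, occurring at the reading for t = 3 h.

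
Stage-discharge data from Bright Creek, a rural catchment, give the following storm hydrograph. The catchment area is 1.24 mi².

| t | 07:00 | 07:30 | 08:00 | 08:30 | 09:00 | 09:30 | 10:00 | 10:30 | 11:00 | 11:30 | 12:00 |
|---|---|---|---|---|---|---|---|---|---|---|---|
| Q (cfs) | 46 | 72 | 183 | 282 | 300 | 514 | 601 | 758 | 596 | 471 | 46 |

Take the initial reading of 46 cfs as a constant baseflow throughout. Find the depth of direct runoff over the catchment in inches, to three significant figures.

Direct runoff: 0.0, 26.0, 137.0, 236.0, 254.0, 468.0, 555.0, 712.0, 550.0, 425.0, 0.0 cfs; ΣQ_DR = 3363 cfs.
V = ΣQ_DR · Δt = 3363 × 1800 s = 6.053 × 10^6 ft³.
Over A = 1.24 mi², depth = V / A = 2.10 in.

d ≈ 2.10 in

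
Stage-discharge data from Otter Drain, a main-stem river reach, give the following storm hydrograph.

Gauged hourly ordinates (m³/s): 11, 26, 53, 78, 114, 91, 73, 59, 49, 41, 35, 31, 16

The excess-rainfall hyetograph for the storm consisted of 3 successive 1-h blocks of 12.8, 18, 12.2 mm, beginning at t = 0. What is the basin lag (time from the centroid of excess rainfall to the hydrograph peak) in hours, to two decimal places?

t_L ≈ 2.51 h

Centroid of excess rainfall: t_c = Σ P_i·t̄_i / ΣP_i = 1.4860 h (block centres at 0.5, 1.5, 2.5 h).
Hydrograph peak occurs at t = 4 h, so basin lag t_L = 4 − 1.4860 = 2.51 h.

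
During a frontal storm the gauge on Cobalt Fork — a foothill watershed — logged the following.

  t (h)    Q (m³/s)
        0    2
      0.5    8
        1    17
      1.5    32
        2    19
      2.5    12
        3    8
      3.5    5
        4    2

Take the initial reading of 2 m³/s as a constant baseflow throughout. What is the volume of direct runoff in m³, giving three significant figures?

V ≈ 1.57 × 10^5 m³

Direct-runoff ordinates (Q − Q_b): 0.0, 6.0, 15.0, 30.0, 17.0, 10.0, 6.0, 3.0, 0.0 m³/s.
ΣQ_DR = 87.00 m³/s.
With Δt = 0.5 h = 1800 s, V = ΣQ_DR · Δt = 87.00 × 1800 = 1.57 × 10^5 m³.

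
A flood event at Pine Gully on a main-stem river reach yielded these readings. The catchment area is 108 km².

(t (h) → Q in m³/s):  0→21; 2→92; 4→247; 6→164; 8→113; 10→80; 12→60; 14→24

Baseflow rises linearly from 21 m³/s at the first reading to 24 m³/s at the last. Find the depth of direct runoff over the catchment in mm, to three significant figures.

d ≈ 41.4 mm

Direct runoff: 0.00, 70.57, 225.14, 141.71, 90.29, 56.86, 36.43, 0.00 m³/s; ΣQ_DR = 621.0 m³/s.
V = ΣQ_DR · Δt = 621.0 × 7200 s = 4.471 × 10^6 m³.
Over A = 108 km², depth = V / A = 41.4 mm.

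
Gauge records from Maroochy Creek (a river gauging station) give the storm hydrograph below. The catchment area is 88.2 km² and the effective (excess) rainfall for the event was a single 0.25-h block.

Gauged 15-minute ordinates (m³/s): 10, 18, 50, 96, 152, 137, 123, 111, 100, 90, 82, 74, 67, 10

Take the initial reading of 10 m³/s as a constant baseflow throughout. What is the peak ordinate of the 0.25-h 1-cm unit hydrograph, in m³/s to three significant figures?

Direct runoff: 0.0, 8.0, 40.0, 86.0, 142.0, 127.0, 113.0, 101.0, 90.0, 80.0, 72.0, 64.0, 57.0, 0.0 m³/s; ΣQ_DR = 980.0 m³/s, peak = 142.0 m³/s.
Runoff depth d = ΣQ_DR·Δt / A = 980.0 × 900 / (88.2 km²) = 10.00 mm.
The 1-cm UH is the DRH scaled by (10 mm)/d, so U_p = 142.0 × 10/10.00 = 142 m³/s.

U_p ≈ 142 m³/s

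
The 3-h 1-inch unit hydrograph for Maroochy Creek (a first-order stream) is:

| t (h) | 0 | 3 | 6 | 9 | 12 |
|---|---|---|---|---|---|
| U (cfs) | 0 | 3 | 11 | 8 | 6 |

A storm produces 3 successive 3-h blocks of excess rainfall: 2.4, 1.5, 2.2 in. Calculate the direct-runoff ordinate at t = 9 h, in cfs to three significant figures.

By discrete convolution, Q_j = Σ (P_i / 1 in) · U_{j−i}.
At t = 9 h (j=3): Q = (2.4/1)·8 + (1.5/1)·11 + (2.2/1)·3 = 42.3 cfs.

Q ≈ 42.3 cfs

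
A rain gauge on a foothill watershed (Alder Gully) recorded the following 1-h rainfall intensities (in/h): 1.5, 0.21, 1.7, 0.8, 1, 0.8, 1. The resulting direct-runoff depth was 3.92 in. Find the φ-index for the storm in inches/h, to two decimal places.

φ ≈ 0.48 in/h

Only the 6 blocks with intensity above φ contribute runoff: 1.5, 1.7, 0.8, 1, 0.8, 1 in/h.
Σ(I−φ)·Δt = d  ⇒  (1.5+1.7+0.8+1+0.8+1 − 6φ)·1 = 3.92
φ = (6.800 − 3.92/1) / 6 = 0.48 in/h.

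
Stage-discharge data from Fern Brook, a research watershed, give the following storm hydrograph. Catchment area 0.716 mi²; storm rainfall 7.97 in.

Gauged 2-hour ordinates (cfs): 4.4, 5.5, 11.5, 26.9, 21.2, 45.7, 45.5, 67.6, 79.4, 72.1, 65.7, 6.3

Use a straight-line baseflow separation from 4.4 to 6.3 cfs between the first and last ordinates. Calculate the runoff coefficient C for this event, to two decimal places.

ΣQ_DR = 387.6 cfs; V = ΣQ_DR·Δt = 2.791 × 10^6 ft³.
Runoff depth d = V / A = 1.678 in.
C = d / P = 1.678 / 7.97 = 0.21.

C ≈ 0.21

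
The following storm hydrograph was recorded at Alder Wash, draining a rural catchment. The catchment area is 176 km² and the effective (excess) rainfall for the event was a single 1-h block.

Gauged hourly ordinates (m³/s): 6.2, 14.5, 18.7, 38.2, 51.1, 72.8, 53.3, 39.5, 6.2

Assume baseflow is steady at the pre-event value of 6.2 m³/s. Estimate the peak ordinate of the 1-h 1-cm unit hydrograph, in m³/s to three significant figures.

Direct runoff: 0.0, 8.3, 12.5, 32.0, 44.9, 66.6, 47.1, 33.3, 0.0 m³/s; ΣQ_DR = 244.7 m³/s, peak = 66.6 m³/s.
Runoff depth d = ΣQ_DR·Δt / A = 244.7 × 3600 / (176 km²) = 5.005 mm.
The 1-cm UH is the DRH scaled by (10 mm)/d, so U_p = 66.6 × 10/5.005 = 133 m³/s.

U_p ≈ 133 m³/s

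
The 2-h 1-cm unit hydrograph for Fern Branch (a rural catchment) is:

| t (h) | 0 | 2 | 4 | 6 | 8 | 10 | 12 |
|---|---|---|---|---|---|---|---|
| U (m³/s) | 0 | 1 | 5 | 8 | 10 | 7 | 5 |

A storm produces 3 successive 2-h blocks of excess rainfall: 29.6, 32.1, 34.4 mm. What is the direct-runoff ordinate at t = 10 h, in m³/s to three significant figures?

By discrete convolution, Q_j = Σ (P_i / 10 mm) · U_{j−i}.
At t = 10 h (j=5): Q = (29.6/10)·7 + (32.1/10)·10 + (34.4/10)·8 = 80.3 m³/s.

Q ≈ 80.3 m³/s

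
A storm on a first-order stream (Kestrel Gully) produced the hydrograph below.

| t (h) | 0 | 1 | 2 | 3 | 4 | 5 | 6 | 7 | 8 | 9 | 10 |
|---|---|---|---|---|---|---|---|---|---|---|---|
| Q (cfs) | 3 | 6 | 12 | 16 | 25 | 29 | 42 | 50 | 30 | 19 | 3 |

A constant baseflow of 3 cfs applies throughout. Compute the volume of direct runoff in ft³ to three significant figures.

V ≈ 7.27 × 10^5 ft³

Direct-runoff ordinates (Q − Q_b): 0.0, 3.0, 9.0, 13.0, 22.0, 26.0, 39.0, 47.0, 27.0, 16.0, 0.0 cfs.
ΣQ_DR = 202.0 cfs.
With Δt = 1 h = 3600 s, V = ΣQ_DR · Δt = 202.0 × 3600 = 7.27 × 10^5 ft³.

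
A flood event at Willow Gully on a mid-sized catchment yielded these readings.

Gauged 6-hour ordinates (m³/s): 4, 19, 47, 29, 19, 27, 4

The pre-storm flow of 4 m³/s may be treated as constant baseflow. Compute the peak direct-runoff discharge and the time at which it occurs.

Subtracting baseflow gives direct-runoff ordinates: 0.0, 15.0, 43.0, 25.0, 15.0, 23.0, 0.0 m³/s.
The maximum is 43.0 m³/s, occurring at the reading for t = 12 h.

Q_p = 43.0 m³/s at t = 12 h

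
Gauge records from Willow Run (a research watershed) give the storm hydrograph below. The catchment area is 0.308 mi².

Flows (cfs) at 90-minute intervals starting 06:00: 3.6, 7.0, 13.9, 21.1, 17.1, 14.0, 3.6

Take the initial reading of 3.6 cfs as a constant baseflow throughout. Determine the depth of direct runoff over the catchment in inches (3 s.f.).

d ≈ 0.416 in

Direct runoff: 0.0, 3.4, 10.3, 17.5, 13.5, 10.4, 0.0 cfs; ΣQ_DR = 55.10 cfs.
V = ΣQ_DR · Δt = 55.10 × 5400 s = 2.975 × 10^5 ft³.
Over A = 0.308 mi², depth = V / A = 0.416 in.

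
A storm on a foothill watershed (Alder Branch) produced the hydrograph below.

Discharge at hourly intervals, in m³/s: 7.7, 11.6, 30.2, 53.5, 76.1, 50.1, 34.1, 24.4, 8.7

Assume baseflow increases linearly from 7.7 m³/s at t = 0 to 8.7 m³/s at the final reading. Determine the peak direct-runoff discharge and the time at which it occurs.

Subtracting baseflow gives direct-runoff ordinates: 0.00, 3.77, 22.25, 45.42, 67.90, 41.77, 25.65, 15.82, 0.00 m³/s.
The maximum is 67.90 m³/s, occurring at the reading for t = 4 h.

Q_p = 67.90 m³/s at t = 4 h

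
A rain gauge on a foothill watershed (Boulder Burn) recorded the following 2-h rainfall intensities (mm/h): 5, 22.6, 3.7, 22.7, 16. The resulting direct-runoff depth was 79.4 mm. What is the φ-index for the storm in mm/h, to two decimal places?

φ ≈ 7.20 mm/h

Only the 3 blocks with intensity above φ contribute runoff: 22.6, 22.7, 16 mm/h.
Σ(I−φ)·Δt = d  ⇒  (22.6+22.7+16 − 3φ)·2 = 79.4
φ = (61.30 − 79.4/2) / 3 = 7.20 mm/h.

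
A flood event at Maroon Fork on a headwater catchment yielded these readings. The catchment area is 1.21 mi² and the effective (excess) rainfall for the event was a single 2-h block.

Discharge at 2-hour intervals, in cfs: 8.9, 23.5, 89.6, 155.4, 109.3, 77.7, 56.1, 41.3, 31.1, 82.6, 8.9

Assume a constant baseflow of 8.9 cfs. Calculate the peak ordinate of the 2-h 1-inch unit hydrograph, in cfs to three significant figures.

Direct runoff: 0.0, 14.6, 80.7, 146.5, 100.4, 68.8, 47.2, 32.4, 22.2, 73.7, 0.0 cfs; ΣQ_DR = 586.5 cfs, peak = 146.5 cfs.
Runoff depth d = ΣQ_DR·Δt / A = 586.5 × 7200 / (1.21 mi²) = 1.502 in.
The 1-inch UH is the DRH scaled by (1 in)/d, so U_p = 146.5 × 1/1.502 = 97.5 cfs.

U_p ≈ 97.5 cfs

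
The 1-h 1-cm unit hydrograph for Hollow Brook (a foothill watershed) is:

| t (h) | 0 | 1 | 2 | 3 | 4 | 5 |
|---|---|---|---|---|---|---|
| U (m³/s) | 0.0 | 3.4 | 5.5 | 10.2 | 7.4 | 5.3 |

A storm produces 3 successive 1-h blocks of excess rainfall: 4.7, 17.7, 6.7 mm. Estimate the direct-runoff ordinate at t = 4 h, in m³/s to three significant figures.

Q ≈ 25.2 m³/s

By discrete convolution, Q_j = Σ (P_i / 10 mm) · U_{j−i}.
At t = 4 h (j=4): Q = (4.7/10)·7.4 + (17.7/10)·10.2 + (6.7/10)·5.5 = 25.2 m³/s.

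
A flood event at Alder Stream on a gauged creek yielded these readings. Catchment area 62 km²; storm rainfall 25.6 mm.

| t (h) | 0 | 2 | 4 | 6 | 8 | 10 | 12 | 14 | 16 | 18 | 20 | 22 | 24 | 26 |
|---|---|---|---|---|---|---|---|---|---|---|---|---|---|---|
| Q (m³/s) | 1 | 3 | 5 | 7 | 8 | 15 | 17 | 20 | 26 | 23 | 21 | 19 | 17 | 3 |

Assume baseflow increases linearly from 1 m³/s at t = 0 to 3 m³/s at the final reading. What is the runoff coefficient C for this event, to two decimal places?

C ≈ 0.71

ΣQ_DR = 157.0 m³/s; V = ΣQ_DR·Δt = 1.130 × 10^6 m³.
Runoff depth d = V / A = 18.23 mm.
C = d / P = 18.23 / 25.6 = 0.71.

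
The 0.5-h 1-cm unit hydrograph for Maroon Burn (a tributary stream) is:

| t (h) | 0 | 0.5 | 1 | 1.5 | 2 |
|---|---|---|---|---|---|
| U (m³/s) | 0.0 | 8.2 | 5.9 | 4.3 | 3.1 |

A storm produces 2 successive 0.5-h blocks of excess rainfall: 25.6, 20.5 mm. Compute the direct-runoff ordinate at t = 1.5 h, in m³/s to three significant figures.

Q ≈ 23.1 m³/s

By discrete convolution, Q_j = Σ (P_i / 10 mm) · U_{j−i}.
At t = 1.5 h (j=3): Q = (25.6/10)·4.3 + (20.5/10)·5.9 = 23.1 m³/s.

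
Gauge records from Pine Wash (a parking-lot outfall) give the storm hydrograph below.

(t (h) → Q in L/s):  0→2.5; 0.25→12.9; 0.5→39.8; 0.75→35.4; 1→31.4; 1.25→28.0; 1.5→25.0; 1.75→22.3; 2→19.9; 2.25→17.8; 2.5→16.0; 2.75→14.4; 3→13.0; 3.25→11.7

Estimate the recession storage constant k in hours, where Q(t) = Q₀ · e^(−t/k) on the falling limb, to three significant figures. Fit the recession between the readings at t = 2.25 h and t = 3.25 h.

On the falling limb, Q drops from 17.8 to 11.7 L/s between t = 2.25 h and t = 3.25 h (Δt = 1 h).
k = −Δt / ln(Q₂/Q₁) = −1 / ln(11.7/17.8) = 2.38 h.

k ≈ 2.38 h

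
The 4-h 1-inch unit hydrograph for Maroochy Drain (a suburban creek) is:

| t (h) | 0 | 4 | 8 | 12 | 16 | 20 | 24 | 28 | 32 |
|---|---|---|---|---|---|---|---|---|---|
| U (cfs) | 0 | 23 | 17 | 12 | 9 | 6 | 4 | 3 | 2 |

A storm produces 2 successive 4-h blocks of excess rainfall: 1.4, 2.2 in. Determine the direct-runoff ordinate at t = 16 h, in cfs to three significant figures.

By discrete convolution, Q_j = Σ (P_i / 1 in) · U_{j−i}.
At t = 16 h (j=4): Q = (1.4/1)·9 + (2.2/1)·12 = 39.0 cfs.

Q ≈ 39.0 cfs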